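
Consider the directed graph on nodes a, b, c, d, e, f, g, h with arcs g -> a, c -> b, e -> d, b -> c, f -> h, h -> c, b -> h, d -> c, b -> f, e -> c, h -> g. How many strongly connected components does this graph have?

5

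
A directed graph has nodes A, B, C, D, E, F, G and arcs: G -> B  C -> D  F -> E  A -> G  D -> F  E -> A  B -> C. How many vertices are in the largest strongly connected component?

{A, B, C, D, E, F, G} are all mutually reachable — one SCC of size 7.
The largest has 7 vertices.

7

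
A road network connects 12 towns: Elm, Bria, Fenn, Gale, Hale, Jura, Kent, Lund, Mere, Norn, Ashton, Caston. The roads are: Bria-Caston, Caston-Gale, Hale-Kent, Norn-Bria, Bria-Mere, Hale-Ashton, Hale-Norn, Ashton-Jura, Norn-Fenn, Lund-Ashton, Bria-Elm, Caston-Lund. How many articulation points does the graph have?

Removing Bria increases the component count from 1 to 3, so Bria is a cut vertex.
Removing Hale increases the component count from 1 to 2, so Hale is a cut vertex.
Removing Norn increases the component count from 1 to 2, so Norn is a cut vertex.
Likewise Ashton, Caston are cut vertices.
By contrast removing Lund leaves 1 component; it is not a cut vertex. No other vertex is a cut vertex either.

5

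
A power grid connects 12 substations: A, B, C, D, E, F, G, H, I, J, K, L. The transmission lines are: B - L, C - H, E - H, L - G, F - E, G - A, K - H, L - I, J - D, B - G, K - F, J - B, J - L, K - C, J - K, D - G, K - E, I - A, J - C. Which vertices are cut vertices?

Removing J increases the component count from 1 to 2, so J is a cut vertex.
By contrast removing D leaves 1 component; it is not a cut vertex. No other vertex is a cut vertex either.

J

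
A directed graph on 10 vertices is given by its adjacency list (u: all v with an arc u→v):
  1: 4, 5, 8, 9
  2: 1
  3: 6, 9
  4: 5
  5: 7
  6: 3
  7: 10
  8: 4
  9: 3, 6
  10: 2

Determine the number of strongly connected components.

2

{1, 2, 4, 5, 7, 8, 10} are all mutually reachable — one SCC of size 7.
{3, 6, 9} are all mutually reachable — one SCC of size 3.
That gives 2 strongly connected components.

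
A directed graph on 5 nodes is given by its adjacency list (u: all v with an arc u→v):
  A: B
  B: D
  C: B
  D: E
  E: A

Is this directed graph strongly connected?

No

There is no directed path from D to C, so the graph is not strongly connected.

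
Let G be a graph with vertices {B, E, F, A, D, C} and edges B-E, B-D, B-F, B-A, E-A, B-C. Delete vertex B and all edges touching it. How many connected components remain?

4

With B gone, the remaining components are: {C}; {D}; {F}; {A, E}.
That is 4 components.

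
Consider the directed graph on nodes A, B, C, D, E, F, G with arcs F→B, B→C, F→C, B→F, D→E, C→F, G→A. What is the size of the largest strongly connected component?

{B, C, F} are all mutually reachable — one SCC of size 3.
{D} is an SCC by itself.
{A} is an SCC by itself.
{G} is an SCC by itself.
{E} is an SCC by itself.
The largest has 3 vertices.

3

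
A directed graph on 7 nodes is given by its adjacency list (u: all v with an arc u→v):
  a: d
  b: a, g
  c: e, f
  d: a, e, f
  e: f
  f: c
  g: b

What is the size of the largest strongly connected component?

3

{c, e, f} are all mutually reachable — one SCC of size 3.
{b, g} are all mutually reachable — one SCC of size 2.
{a, d} are all mutually reachable — one SCC of size 2.
The largest has 3 vertices.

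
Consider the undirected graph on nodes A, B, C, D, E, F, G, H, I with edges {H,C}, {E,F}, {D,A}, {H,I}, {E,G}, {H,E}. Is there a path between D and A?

Yes

From D we can reach A, D, which includes A.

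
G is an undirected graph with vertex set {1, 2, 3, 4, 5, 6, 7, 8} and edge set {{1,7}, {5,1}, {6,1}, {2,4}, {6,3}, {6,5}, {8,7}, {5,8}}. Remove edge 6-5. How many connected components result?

2

6 and 5 are still connected via 6-1-5, so the component count stays at 2.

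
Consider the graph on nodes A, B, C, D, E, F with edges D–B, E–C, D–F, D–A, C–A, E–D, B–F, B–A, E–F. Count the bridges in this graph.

The edges on the cycle E-D-B-A-C-E are not bridges since each lies on that cycle.
Every edge lies on some cycle, so there are no bridges.

0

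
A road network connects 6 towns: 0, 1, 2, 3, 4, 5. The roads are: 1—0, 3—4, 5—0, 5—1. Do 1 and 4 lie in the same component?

The component containing 1 is {0, 1, 5}, and 4 is not in it.

No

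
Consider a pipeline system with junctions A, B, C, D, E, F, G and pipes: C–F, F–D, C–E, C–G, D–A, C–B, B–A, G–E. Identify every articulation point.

Removing C increases the component count from 1 to 2, so C is a cut vertex.
By contrast removing F leaves 1 component; it is not a cut vertex. No other vertex is a cut vertex either.

C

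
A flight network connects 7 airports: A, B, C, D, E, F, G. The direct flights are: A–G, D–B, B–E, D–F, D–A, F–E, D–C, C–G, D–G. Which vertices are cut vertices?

D

Removing D increases the component count from 1 to 2, so D is a cut vertex.
By contrast removing A leaves 1 component; it is not a cut vertex. No other vertex is a cut vertex either.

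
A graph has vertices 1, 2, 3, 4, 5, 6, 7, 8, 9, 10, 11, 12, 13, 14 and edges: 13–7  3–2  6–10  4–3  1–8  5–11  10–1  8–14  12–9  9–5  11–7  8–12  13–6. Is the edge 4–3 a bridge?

Removing 4–3 leaves no path between 4 and 3: the component count goes from 2 to 3. So it is a bridge.

Yes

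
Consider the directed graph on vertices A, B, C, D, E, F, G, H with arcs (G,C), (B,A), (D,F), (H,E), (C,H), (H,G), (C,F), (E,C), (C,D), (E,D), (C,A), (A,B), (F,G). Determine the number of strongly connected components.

{C, D, E, F, G, H} are all mutually reachable — one SCC of size 6.
{A, B} are all mutually reachable — one SCC of size 2.
That gives 2 strongly connected components.

2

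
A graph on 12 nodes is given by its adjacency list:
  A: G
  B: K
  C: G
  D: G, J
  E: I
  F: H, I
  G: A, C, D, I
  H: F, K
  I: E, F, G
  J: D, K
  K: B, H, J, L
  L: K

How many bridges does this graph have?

The edges on the cycle G-I-F-H-K-J-D-G are not bridges since each lies on that cycle.
But removing L-K disconnects L from K; removing I-E disconnects I from E; removing G-C disconnects G from C; removing B-K disconnects B from K — these are bridges.
In total 5 edges are bridges.

5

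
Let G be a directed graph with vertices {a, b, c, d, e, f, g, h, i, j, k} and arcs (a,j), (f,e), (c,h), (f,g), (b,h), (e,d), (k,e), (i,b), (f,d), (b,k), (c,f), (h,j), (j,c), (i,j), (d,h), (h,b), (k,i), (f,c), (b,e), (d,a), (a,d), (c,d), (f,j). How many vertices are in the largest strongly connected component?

{a, b, c, d, e, f, h, i, j, k} are all mutually reachable — one SCC of size 10.
{g} is an SCC by itself.
The largest has 10 vertices.

10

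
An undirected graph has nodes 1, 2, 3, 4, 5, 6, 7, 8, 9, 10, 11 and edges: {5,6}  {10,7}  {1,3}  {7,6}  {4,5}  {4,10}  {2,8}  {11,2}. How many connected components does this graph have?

4

9 is isolated — a component by itself.
Starting from 1 we can reach 1, 3. That is one component of size 2.
Starting from 2 we can reach 2, 8, 11. That is one component of size 3.
Starting from 4 we can reach 4, 5, 6, 7, 10. That is one component of size 5.
Total: 4 components.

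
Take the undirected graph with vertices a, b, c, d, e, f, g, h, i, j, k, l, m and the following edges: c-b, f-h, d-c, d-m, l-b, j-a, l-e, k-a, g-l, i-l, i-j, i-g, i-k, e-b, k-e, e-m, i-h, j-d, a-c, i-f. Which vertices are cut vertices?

i

Removing i increases the component count from 1 to 2, so i is a cut vertex.
By contrast removing c leaves 1 component; it is not a cut vertex. No other vertex is a cut vertex either.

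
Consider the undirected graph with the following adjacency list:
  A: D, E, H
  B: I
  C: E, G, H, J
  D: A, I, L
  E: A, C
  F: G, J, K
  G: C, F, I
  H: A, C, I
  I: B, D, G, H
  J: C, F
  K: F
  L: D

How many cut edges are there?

3

The edges on the cycle I-D-A-H-I are not bridges since each lies on that cycle.
But removing I-B disconnects I from B; removing K-F disconnects K from F; removing L-D disconnects L from D — these are bridges.
That makes 3 bridges.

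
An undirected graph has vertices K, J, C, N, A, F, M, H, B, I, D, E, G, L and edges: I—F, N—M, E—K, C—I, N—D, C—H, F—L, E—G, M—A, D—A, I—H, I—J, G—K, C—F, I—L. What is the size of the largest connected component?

B is isolated — a component by itself.
Starting from E we can reach E, G, K. That is one component of size 3.
Starting from A we can reach A, D, M, N. That is one component of size 4.
Starting from C we can reach C, F, H, I, J, L. That is one component of size 6.
The largest has 6 vertices.

6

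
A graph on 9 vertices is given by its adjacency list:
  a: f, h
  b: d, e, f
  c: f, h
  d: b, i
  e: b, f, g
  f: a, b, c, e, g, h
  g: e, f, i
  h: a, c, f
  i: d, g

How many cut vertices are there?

1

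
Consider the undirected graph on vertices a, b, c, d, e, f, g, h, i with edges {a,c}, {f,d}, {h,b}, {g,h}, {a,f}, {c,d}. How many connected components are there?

4

e is isolated — a component by itself.
i is isolated — a component by itself.
Starting from b we can reach b, g, h. That is one component of size 3.
Starting from a we can reach a, c, d, f. That is one component of size 4.
Total: 4 components.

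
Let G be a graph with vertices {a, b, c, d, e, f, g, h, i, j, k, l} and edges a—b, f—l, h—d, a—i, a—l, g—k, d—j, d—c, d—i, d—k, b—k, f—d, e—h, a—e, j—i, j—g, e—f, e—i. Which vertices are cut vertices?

d

Removing d increases the component count from 1 to 2, so d is a cut vertex.
By contrast removing h leaves 1 component; it is not a cut vertex. No other vertex is a cut vertex either.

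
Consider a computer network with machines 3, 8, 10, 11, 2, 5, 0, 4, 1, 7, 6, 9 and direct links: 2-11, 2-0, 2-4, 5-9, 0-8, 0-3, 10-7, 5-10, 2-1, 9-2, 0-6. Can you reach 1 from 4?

Yes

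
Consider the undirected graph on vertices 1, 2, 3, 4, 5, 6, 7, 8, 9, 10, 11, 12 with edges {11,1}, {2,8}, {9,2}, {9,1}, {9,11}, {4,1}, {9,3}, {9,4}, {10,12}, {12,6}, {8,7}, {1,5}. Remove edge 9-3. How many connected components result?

3

Before removal there are 2 components.
9-3 is a bridge — removing it separates 9's side from 3's side.
After removal: 3 components.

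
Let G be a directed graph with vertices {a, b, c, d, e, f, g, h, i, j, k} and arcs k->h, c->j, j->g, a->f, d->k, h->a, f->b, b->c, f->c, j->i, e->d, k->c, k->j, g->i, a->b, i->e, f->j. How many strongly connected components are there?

1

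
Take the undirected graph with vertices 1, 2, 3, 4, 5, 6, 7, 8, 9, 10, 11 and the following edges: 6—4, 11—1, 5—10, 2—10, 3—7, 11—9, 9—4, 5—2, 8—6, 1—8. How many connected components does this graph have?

Starting from 3 we can reach 3, 7. That is one component of size 2.
Starting from 2 we can reach 2, 5, 10. That is one component of size 3.
Starting from 1 we can reach 1, 4, 6, 8, 9, 11. That is one component of size 6.
Total: 3 components.

3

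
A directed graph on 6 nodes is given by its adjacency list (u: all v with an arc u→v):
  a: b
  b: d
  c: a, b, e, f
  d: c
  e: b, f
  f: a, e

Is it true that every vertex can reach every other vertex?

Yes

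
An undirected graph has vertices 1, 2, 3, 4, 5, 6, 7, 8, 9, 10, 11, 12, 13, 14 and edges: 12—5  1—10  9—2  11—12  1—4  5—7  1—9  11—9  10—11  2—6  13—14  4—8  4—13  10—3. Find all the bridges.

1-4, 10-3, 11-12, 12-5, 13-14, 13-4, 2-6, 2-9, 4-8, 5-7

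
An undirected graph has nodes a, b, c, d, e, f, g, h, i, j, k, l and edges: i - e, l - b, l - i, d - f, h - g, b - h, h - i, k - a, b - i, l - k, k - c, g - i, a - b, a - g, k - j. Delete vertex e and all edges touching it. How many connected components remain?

2

With e gone, the remaining components are: {d, f}; {a, b, c, g, h, i, j, k, l}.
That is 2 components.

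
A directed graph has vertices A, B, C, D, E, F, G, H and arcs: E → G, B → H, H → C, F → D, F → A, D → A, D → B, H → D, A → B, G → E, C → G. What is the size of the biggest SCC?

{A, B, D, H} are all mutually reachable — one SCC of size 4.
{E, G} are all mutually reachable — one SCC of size 2.
{C} is an SCC by itself.
{F} is an SCC by itself.
The largest has 4 vertices.

4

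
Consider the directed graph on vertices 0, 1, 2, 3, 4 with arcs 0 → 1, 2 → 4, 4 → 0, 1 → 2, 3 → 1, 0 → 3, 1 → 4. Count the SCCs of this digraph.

1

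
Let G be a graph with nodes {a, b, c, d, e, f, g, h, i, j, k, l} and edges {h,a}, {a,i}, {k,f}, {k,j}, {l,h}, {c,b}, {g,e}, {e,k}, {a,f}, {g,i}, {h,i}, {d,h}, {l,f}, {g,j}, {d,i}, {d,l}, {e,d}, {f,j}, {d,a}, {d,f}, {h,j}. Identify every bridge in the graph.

The edges on the cycle g-e-k-j-g are not bridges since each lies on that cycle.
But removing c–b disconnects c from b — this is a bridge.

b-c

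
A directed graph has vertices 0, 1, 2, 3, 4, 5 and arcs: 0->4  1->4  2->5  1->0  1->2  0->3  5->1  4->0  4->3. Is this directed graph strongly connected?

No

There is no directed path from 3 to 5, so the graph is not strongly connected.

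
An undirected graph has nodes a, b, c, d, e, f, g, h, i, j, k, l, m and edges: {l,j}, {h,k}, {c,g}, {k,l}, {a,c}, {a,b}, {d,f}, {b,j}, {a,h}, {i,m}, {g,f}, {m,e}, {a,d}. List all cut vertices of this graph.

a, m

Removing a increases the component count from 2 to 3, so a is a cut vertex.
Removing m increases the component count from 2 to 3, so m is a cut vertex.
By contrast removing l leaves 2 components; it is not a cut vertex. No other vertex is a cut vertex either.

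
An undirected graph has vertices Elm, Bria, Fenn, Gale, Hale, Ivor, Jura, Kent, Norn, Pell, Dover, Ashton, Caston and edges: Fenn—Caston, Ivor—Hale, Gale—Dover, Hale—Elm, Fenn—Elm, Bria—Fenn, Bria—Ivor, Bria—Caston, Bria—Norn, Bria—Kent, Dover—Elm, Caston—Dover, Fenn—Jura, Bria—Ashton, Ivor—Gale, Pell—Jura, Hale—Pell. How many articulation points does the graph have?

Removing Bria increases the component count from 1 to 4, so Bria is a cut vertex.
By contrast removing Pell leaves 1 component; it is not a cut vertex. No other vertex is a cut vertex either.

1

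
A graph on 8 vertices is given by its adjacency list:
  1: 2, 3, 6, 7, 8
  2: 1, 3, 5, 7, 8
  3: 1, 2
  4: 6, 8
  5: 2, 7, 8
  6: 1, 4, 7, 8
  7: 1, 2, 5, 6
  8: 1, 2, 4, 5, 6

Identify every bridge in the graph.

none

The edges on the cycle 1-8-5-7-1 are not bridges since each lies on that cycle.
Every edge lies on some cycle, so there are no bridges.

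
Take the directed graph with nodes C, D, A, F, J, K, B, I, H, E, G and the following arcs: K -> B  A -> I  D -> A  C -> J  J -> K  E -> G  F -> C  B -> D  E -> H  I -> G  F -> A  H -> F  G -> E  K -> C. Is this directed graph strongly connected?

Yes

From I we can reach every vertex (A, B, C, D, E, F, G, H, I, J, K), and every vertex can reach I (A, B, C, D, E, F, G, H, I, J, K). So the whole graph is one strongly connected component.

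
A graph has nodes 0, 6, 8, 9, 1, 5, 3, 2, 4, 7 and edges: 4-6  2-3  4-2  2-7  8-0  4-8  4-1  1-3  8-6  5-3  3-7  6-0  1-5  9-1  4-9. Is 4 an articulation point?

Deleting 4 raises the number of components from 1 to 2, so 4 is a cut vertex.

Yes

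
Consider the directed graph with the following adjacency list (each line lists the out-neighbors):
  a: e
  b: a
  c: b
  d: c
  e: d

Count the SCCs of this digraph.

1

{a, b, c, d, e} are all mutually reachable — one SCC of size 5.
That gives 1 strongly connected component.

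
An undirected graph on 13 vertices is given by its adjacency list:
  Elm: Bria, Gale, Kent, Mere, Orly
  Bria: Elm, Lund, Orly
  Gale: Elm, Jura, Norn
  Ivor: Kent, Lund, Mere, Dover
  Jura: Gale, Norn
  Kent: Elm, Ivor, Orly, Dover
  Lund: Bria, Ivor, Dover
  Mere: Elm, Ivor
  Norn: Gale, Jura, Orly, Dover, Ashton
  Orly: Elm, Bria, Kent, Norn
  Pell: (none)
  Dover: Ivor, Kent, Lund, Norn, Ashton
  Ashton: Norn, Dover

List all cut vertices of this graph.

Removing Jura, for instance, still leaves 2 components. No single vertex removal increases the component count — the graph has no articulation points.

none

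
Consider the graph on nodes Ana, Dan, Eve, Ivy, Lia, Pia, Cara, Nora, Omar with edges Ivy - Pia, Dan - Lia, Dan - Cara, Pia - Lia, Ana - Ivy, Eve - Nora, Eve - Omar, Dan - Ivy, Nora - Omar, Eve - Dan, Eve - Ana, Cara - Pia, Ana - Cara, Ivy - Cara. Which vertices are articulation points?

Eve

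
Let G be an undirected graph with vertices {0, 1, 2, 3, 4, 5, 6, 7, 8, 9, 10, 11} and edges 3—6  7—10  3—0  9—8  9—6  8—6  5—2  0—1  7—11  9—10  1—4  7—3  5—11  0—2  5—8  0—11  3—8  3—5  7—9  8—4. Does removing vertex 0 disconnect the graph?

Deleting 0 leaves 1 component (was 1) (its neighbors 1, 2, 3, 11 remain connected to each other), so 0 is not a cut vertex.

No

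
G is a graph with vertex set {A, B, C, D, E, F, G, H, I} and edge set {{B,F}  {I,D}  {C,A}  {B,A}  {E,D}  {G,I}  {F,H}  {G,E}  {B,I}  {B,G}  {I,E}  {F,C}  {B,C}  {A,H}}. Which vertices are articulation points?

B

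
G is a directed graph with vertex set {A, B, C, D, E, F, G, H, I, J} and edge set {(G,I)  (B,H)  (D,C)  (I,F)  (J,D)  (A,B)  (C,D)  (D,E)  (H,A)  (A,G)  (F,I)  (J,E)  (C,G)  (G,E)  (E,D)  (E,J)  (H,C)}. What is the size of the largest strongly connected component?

5

{C, D, E, G, J} are all mutually reachable — one SCC of size 5.
{A, B, H} are all mutually reachable — one SCC of size 3.
{F, I} are all mutually reachable — one SCC of size 2.
The largest has 5 vertices.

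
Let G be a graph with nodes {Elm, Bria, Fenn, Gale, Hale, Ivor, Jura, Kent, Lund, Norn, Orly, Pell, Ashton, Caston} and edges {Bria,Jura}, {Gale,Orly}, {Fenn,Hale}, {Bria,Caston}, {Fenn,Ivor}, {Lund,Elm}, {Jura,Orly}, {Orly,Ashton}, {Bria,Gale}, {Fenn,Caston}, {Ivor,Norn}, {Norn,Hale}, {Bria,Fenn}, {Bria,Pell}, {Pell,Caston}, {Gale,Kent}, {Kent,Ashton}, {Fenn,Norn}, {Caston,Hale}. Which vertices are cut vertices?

Removing Bria increases the component count from 2 to 3, so Bria is a cut vertex.
By contrast removing Orly leaves 2 components; it is not a cut vertex. No other vertex is a cut vertex either.

Bria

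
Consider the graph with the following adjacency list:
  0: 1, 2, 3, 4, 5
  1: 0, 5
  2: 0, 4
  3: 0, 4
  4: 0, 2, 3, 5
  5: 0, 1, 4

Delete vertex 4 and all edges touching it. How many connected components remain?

1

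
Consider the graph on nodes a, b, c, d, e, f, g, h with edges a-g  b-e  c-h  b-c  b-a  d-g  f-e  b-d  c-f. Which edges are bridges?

The edges on the cycle b-d-g-a-b are not bridges since each lies on that cycle.
But removing c-h disconnects c from h — this is a bridge.

c-h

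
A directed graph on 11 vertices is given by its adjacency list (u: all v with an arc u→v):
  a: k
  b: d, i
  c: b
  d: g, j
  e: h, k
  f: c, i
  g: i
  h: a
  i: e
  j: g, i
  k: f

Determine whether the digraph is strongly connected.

From e we can reach every vertex (a, b, c, d, e, f, g, h, i, j, k), and every vertex can reach e (a, b, c, d, e, f, g, h, i, j, k). So the whole graph is one strongly connected component.

Yes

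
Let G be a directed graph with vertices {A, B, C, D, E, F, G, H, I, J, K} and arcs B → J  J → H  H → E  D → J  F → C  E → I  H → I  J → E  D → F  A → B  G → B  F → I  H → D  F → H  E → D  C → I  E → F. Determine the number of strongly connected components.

7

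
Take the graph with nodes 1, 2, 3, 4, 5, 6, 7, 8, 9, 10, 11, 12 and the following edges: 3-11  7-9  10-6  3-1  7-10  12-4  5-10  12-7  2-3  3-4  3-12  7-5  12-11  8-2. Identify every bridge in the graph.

1-3, 10-6, 12-7, 2-3, 2-8, 7-9

The edges on the cycle 7-5-10-7 are not bridges since each lies on that cycle.
But removing 7-9 disconnects 7 from 9; removing 2-3 disconnects 2 from 3; removing 2-8 disconnects 2 from 8; removing 1-3 disconnects 1 from 3 — these are bridges.
In total 6 edges are bridges.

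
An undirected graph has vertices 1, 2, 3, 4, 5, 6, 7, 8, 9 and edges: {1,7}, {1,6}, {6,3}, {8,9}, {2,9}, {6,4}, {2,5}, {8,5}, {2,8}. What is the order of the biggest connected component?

Starting from 2 we can reach 2, 5, 8, 9. That is one component of size 4.
Starting from 1 we can reach 1, 3, 4, 6, 7. That is one component of size 5.
The largest has 5 vertices.

5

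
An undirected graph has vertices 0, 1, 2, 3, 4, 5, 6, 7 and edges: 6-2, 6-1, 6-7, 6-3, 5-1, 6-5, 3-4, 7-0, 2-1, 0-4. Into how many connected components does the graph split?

Starting from 0 we can reach 0, 1, 2, 3, 4, 5, 6, 7. That is one component of size 8.
Total: 1 component.

1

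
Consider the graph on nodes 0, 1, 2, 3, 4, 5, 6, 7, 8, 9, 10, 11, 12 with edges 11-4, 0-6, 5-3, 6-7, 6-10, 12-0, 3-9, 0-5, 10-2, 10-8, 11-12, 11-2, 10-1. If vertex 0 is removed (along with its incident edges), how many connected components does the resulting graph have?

2

With 0 gone, the remaining components are: {3, 5, 9}; {1, 2, 4, 6, 7, 8, 10, 11, 12}.
That is 2 components.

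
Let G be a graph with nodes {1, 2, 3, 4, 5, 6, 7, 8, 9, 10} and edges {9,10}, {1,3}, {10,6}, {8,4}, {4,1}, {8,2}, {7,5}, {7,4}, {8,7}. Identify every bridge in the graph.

The edges on the cycle 8-7-4-8 are not bridges since each lies on that cycle.
But removing 1–3 disconnects 1 from 3; removing 10–6 disconnects 10 from 6; removing 10–9 disconnects 10 from 9; removing 8–2 disconnects 8 from 2 — these are bridges.
In total 6 edges are bridges.

1-3, 1-4, 10-6, 10-9, 2-8, 5-7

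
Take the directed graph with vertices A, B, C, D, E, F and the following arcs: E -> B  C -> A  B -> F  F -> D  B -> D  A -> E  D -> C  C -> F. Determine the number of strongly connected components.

{A, B, C, D, E, F} are all mutually reachable — one SCC of size 6.
That gives 1 strongly connected component.

1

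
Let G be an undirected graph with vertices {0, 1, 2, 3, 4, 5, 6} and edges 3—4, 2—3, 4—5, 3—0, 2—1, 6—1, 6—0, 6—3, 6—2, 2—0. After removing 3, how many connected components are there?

With 3 gone, the remaining components are: {4, 5}; {0, 1, 2, 6}.
That is 2 components.

2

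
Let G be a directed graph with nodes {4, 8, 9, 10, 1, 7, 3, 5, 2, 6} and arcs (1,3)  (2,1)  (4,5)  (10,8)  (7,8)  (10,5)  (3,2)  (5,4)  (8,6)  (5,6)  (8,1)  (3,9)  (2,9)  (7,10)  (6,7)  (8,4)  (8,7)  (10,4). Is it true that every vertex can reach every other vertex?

There is no directed path from 1 to 7, so the graph is not strongly connected.

No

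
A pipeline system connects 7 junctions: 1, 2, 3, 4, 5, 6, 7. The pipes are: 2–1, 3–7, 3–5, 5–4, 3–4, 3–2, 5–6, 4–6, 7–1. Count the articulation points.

Removing 3 increases the component count from 1 to 2, so 3 is a cut vertex.
By contrast removing 6 leaves 1 component; it is not a cut vertex. No other vertex is a cut vertex either.

1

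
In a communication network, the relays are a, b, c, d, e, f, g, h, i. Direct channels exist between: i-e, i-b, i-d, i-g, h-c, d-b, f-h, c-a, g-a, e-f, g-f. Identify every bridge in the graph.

The edges on the cycle i-d-b-i are not bridges since each lies on that cycle.
Every edge lies on some cycle, so there are no bridges.

none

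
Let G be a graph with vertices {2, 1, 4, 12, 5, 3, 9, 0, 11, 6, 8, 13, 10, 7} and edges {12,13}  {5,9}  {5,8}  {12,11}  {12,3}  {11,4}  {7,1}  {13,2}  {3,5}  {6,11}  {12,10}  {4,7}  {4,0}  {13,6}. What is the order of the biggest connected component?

14

Starting from 0 we can reach 0, 1, 2, 3, 4, 5, 6, 7, 8, 9, 10, 11, 12, 13. That is one component of size 14.
The largest has 14 vertices.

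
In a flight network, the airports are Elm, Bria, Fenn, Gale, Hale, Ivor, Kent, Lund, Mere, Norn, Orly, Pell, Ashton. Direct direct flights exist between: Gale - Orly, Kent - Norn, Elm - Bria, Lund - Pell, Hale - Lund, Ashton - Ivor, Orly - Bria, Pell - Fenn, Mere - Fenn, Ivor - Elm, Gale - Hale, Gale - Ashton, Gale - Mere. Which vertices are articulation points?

Gale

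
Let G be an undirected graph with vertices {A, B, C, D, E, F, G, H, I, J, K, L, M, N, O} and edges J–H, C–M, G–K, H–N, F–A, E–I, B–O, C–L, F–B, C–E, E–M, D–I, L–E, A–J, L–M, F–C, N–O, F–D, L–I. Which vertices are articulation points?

F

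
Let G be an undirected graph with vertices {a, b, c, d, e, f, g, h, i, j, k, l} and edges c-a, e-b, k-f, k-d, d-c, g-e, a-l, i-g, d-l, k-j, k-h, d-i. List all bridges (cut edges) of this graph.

b-e, d-i, d-k, e-g, f-k, g-i, h-k, j-k

The edges on the cycle d-c-a-l-d are not bridges since each lies on that cycle.
But removing g-i disconnects g from i; removing k-d disconnects k from d; removing i-d disconnects i from d; removing k-j disconnects k from j — these are bridges.
In total 8 edges are bridges.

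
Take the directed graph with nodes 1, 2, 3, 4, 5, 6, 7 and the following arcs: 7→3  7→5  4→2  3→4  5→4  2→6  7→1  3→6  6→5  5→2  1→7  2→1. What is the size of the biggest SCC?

{1, 2, 3, 4, 5, 6, 7} are all mutually reachable — one SCC of size 7.
The largest has 7 vertices.

7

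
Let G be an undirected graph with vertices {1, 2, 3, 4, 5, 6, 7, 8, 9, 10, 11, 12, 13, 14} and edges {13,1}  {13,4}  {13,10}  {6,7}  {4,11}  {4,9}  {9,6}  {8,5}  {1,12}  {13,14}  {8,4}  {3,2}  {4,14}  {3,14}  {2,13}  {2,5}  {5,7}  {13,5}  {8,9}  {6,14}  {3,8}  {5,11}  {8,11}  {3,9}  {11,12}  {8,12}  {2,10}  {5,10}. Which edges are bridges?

none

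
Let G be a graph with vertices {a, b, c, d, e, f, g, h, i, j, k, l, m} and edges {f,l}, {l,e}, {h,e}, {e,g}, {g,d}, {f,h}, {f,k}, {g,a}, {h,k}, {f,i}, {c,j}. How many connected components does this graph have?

m is isolated — a component by itself.
b is isolated — a component by itself.
Starting from c we can reach c, j. That is one component of size 2.
Starting from a we can reach a, d, e, f, g, h, i, k, l. That is one component of size 9.
Total: 4 components.

4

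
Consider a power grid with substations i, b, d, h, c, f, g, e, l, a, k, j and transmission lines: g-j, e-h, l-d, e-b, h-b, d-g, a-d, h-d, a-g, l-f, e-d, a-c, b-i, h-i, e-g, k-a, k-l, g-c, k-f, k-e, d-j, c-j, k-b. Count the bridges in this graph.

0

The edges on the cycle e-h-b-e are not bridges since each lies on that cycle.
Every edge lies on some cycle, so there are no bridges.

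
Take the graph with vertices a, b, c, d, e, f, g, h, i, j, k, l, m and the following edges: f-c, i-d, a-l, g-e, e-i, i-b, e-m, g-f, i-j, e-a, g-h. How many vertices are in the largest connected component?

k is isolated — a component by itself.
Starting from a we can reach a, b, c, d, e, f, g, h, i, j, l, m. That is one component of size 12.
The largest has 12 vertices.

12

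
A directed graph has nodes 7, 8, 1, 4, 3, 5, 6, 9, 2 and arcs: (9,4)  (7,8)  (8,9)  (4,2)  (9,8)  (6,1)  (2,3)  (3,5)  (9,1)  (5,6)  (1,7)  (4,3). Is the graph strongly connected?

From 8 we can reach every vertex (1, 2, 3, 4, 5, 6, 7, 8, 9), and every vertex can reach 8 (1, 2, 3, 4, 5, 6, 7, 8, 9). So the whole graph is one strongly connected component.

Yes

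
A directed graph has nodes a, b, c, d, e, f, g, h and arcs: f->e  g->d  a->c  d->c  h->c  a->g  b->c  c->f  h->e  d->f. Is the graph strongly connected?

No

There is no directed path from f to h, so the graph is not strongly connected.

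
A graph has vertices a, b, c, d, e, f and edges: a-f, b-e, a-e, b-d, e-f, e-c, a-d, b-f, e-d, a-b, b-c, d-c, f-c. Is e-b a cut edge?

After removing e-b, the path e-a-b still connects them, so the edge is not a bridge.

No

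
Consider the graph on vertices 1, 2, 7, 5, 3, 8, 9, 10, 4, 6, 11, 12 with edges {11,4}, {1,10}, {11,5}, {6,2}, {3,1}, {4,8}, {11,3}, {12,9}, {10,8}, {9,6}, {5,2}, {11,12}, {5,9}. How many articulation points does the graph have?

Removing 11 increases the component count from 2 to 3, so 11 is a cut vertex.
By contrast removing 8 leaves 2 components; it is not a cut vertex. No other vertex is a cut vertex either.

1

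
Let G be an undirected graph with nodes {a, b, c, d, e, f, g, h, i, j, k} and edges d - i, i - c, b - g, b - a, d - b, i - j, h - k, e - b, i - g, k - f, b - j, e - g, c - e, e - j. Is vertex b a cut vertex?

Deleting b raises the number of components from 2 to 3, so b is a cut vertex.

Yes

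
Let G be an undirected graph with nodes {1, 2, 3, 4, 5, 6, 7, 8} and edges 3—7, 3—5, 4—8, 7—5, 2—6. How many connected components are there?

4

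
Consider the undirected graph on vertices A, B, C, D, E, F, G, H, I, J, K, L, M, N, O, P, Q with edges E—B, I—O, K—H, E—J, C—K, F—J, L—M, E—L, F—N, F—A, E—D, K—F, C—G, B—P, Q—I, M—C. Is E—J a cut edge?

No

After removing E—J, the path E-L-M-C-K-F-J still connects them, so the edge is not a bridge.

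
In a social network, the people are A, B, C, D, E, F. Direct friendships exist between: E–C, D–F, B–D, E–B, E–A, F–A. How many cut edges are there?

The edges on the cycle E-B-D-F-A-E are not bridges since each lies on that cycle.
But removing E–C disconnects E from C — this is a bridge.

1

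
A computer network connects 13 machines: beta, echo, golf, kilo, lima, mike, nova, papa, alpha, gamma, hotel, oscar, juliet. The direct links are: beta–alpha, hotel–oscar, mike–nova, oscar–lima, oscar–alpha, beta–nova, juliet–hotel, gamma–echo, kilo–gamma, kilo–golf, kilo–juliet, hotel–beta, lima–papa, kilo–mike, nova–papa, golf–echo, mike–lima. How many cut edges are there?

0

The edges on the cycle kilo-golf-echo-gamma-kilo are not bridges since each lies on that cycle.
Every edge lies on some cycle, so there are no bridges.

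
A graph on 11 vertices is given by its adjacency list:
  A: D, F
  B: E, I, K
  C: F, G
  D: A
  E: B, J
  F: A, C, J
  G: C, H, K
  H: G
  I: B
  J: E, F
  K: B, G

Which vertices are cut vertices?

Removing A increases the component count from 1 to 2, so A is a cut vertex.
Removing B increases the component count from 1 to 2, so B is a cut vertex.
Removing F increases the component count from 1 to 2, so F is a cut vertex.
Likewise G is a cut vertex.
By contrast removing E leaves 1 component; it is not a cut vertex. No other vertex is a cut vertex either.

A, B, F, G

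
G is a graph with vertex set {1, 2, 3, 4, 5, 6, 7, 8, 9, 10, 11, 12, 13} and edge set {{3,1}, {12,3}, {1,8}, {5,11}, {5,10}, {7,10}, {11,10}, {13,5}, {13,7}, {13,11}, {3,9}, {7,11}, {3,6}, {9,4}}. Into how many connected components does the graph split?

3

2 is isolated — a component by itself.
Starting from 5 we can reach 5, 7, 10, 11, 13. That is one component of size 5.
Starting from 1 we can reach 1, 3, 4, 6, 8, 9, 12. That is one component of size 7.
Total: 3 components.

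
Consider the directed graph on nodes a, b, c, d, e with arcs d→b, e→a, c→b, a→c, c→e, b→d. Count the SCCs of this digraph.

{a, c, e} are all mutually reachable — one SCC of size 3.
{b, d} are all mutually reachable — one SCC of size 2.
That gives 2 strongly connected components.

2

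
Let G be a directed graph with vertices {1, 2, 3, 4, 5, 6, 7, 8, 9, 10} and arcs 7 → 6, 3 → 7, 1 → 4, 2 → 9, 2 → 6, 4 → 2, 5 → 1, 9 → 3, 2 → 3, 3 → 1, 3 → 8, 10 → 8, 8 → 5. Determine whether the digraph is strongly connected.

No

There is no directed path from 7 to 5, so the graph is not strongly connected.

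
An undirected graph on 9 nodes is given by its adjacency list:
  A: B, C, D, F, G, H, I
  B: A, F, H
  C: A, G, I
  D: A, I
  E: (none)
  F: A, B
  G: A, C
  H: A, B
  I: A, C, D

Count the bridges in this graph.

0

The edges on the cycle A-H-B-A are not bridges since each lies on that cycle.
Every edge lies on some cycle, so there are no bridges.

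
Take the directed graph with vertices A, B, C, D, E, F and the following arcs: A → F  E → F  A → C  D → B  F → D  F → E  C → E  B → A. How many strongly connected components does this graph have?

1

{A, B, C, D, E, F} are all mutually reachable — one SCC of size 6.
That gives 1 strongly connected component.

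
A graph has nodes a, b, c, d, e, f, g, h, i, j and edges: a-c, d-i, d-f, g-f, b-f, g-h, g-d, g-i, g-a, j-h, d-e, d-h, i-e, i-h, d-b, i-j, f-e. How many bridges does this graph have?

2

The edges on the cycle i-j-h-i are not bridges since each lies on that cycle.
But removing c-a disconnects c from a; removing g-a disconnects g from a — these are bridges.
That makes 2 bridges.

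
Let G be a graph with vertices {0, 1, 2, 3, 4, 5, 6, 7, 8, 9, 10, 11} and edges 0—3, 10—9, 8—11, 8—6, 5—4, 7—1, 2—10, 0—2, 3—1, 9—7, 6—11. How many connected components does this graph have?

Starting from 4 we can reach 4, 5. That is one component of size 2.
Starting from 6 we can reach 6, 8, 11. That is one component of size 3.
Starting from 0 we can reach 0, 1, 2, 3, 7, 9, 10. That is one component of size 7.
Total: 3 components.

3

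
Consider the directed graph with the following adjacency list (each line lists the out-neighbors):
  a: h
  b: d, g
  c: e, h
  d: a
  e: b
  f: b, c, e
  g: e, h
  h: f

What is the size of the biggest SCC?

{a, b, c, d, e, f, g, h} are all mutually reachable — one SCC of size 8.
The largest has 8 vertices.

8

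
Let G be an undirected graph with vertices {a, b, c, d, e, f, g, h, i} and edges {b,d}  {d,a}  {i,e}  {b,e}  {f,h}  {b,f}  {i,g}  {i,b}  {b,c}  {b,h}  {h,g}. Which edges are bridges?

The edges on the cycle i-b-f-h-g-i are not bridges since each lies on that cycle.
But removing a—d disconnects a from d; removing b—d disconnects b from d; removing c—b disconnects c from b — these are bridges.

a-d, b-c, b-d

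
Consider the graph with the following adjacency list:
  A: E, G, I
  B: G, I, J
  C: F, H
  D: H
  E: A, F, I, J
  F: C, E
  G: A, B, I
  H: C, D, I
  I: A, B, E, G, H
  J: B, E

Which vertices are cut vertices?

Removing H increases the component count from 1 to 2, so H is a cut vertex.
By contrast removing J leaves 1 component; it is not a cut vertex. No other vertex is a cut vertex either.

H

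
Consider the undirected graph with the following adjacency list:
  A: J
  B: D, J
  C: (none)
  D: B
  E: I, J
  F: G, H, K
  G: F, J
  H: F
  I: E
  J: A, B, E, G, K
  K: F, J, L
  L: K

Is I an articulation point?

Deleting I leaves 2 components (was 2), so I is not a cut vertex.

No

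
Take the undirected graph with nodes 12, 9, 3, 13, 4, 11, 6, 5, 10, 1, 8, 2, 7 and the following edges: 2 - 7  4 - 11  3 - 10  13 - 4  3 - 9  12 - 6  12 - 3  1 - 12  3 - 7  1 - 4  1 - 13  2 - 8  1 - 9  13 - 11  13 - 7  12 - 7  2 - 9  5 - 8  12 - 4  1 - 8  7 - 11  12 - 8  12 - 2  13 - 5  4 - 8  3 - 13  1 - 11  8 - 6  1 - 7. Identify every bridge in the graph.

10-3

The edges on the cycle 1-12-3-9-1 are not bridges since each lies on that cycle.
But removing 3 - 10 disconnects 3 from 10 — this is a bridge.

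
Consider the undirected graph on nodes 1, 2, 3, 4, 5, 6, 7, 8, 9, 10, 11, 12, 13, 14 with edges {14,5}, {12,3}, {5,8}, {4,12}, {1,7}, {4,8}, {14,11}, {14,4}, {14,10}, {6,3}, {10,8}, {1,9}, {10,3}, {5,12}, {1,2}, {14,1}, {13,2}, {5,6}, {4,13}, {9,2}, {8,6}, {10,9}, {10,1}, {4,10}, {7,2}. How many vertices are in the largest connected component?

14

Starting from 1 we can reach 1, 2, 3, 4, 5, 6, 7, 8, 9, 10, 11, 12, 13, 14. That is one component of size 14.
The largest has 14 vertices.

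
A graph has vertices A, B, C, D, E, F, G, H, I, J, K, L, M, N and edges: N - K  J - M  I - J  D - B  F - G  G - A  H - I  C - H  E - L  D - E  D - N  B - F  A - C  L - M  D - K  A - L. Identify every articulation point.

D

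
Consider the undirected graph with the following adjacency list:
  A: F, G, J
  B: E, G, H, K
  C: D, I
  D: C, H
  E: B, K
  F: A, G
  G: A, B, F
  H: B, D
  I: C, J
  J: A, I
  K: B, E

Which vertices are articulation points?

Removing B increases the component count from 1 to 2, so B is a cut vertex.
By contrast removing K leaves 1 component; it is not a cut vertex. No other vertex is a cut vertex either.

B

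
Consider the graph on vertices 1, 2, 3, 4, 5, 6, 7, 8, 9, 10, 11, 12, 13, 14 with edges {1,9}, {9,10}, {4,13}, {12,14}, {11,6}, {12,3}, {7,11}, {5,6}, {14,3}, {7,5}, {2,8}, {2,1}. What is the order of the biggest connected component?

5

Starting from 4 we can reach 4, 13. That is one component of size 2.
Starting from 3 we can reach 3, 12, 14. That is one component of size 3.
Starting from 5 we can reach 5, 6, 7, 11. That is one component of size 4.
Starting from 1 we can reach 1, 2, 8, 9, 10. That is one component of size 5.
The largest has 5 vertices.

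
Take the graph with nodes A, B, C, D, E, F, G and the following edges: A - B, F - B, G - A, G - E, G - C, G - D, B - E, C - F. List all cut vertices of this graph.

Removing G increases the component count from 1 to 2, so G is a cut vertex.
By contrast removing E leaves 1 component; it is not a cut vertex. No other vertex is a cut vertex either.

G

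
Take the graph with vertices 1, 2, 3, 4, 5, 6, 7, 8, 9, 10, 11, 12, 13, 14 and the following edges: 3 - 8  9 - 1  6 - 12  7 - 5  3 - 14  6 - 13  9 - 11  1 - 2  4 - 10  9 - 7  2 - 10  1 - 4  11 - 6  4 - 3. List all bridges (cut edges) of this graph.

1-9, 11-6, 11-9, 12-6, 13-6, 14-3, 3-4, 3-8, 5-7, 7-9

The edges on the cycle 1-4-10-2-1 are not bridges since each lies on that cycle.
But removing 13 - 6 disconnects 13 from 6; removing 6 - 11 disconnects 6 from 11; removing 12 - 6 disconnects 12 from 6; removing 5 - 7 disconnects 5 from 7 — these are bridges.
In total 10 edges are bridges.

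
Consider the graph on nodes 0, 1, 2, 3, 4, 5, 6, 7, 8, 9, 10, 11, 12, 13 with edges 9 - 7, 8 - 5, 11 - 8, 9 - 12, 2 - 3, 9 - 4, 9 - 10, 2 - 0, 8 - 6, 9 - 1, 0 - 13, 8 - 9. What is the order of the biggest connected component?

Starting from 0 we can reach 0, 2, 3, 13. That is one component of size 4.
Starting from 1 we can reach 1, 4, 5, 6, 7, 8, 9, 10, 11, 12. That is one component of size 10.
The largest has 10 vertices.

10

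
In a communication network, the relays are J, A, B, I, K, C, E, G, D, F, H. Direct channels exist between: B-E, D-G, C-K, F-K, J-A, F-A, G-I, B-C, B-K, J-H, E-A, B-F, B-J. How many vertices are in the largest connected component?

Starting from D we can reach D, G, I. That is one component of size 3.
Starting from A we can reach A, B, C, E, F, H, J, K. That is one component of size 8.
The largest has 8 vertices.

8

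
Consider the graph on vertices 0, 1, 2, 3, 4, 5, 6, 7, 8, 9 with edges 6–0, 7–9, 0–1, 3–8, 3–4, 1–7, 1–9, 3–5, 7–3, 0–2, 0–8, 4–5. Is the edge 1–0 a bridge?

After removing 1–0, the path 1-7-3-8-0 still connects them, so the edge is not a bridge.

No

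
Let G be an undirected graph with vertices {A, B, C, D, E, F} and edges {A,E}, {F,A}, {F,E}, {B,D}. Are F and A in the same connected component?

From F we can reach A, E, F, which includes A.

Yes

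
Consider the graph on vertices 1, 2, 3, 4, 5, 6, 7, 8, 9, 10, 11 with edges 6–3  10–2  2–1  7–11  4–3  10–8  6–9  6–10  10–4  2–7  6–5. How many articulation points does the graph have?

4

Removing 2 increases the component count from 1 to 3, so 2 is a cut vertex.
Removing 6 increases the component count from 1 to 3, so 6 is a cut vertex.
Removing 7 increases the component count from 1 to 2, so 7 is a cut vertex.
Likewise 10 is a cut vertex.
By contrast removing 4 leaves 1 component; it is not a cut vertex. No other vertex is a cut vertex either.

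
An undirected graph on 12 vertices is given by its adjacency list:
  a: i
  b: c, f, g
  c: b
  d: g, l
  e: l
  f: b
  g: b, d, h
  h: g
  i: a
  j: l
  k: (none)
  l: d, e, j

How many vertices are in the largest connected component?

9

k is isolated — a component by itself.
Starting from a we can reach a, i. That is one component of size 2.
Starting from b we can reach b, c, d, e, f, g, h, j, l. That is one component of size 9.
The largest has 9 vertices.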